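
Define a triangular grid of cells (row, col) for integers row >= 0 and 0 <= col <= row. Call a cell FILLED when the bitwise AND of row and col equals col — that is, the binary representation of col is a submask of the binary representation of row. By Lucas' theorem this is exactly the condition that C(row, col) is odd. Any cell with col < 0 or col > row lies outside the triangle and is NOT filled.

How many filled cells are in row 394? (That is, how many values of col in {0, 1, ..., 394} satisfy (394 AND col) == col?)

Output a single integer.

Answer: 16

Derivation:
394 in binary = 110001010
popcount(394) = number of 1-bits in 110001010 = 4
A col c satisfies (394 AND c) == c iff every set bit of c is also set in 394; each of the 4 set bits of 394 can independently be on or off in c.
count = 2^4 = 16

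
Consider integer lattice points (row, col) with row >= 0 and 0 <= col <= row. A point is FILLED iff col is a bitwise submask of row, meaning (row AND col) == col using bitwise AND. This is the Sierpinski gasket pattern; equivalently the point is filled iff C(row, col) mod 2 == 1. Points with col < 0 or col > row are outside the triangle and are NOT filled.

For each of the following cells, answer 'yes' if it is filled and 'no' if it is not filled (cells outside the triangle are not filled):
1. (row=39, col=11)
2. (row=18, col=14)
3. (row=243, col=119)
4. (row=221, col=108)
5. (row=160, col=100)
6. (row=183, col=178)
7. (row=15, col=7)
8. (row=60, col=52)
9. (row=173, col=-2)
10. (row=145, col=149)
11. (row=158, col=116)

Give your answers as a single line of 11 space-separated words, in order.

Answer: no no no no no yes yes yes no no no

Derivation:
(39,11): row=0b100111, col=0b1011, row AND col = 0b11 = 3; 3 != 11 -> empty
(18,14): row=0b10010, col=0b1110, row AND col = 0b10 = 2; 2 != 14 -> empty
(243,119): row=0b11110011, col=0b1110111, row AND col = 0b1110011 = 115; 115 != 119 -> empty
(221,108): row=0b11011101, col=0b1101100, row AND col = 0b1001100 = 76; 76 != 108 -> empty
(160,100): row=0b10100000, col=0b1100100, row AND col = 0b100000 = 32; 32 != 100 -> empty
(183,178): row=0b10110111, col=0b10110010, row AND col = 0b10110010 = 178; 178 == 178 -> filled
(15,7): row=0b1111, col=0b111, row AND col = 0b111 = 7; 7 == 7 -> filled
(60,52): row=0b111100, col=0b110100, row AND col = 0b110100 = 52; 52 == 52 -> filled
(173,-2): col outside [0, 173] -> not filled
(145,149): col outside [0, 145] -> not filled
(158,116): row=0b10011110, col=0b1110100, row AND col = 0b10100 = 20; 20 != 116 -> empty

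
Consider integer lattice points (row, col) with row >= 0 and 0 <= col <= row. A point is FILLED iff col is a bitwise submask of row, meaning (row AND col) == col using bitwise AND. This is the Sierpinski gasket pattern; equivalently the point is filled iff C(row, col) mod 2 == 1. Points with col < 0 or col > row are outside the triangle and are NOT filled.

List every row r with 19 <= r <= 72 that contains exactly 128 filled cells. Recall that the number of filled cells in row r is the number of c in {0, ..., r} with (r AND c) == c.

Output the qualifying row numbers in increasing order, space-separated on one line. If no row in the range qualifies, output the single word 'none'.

Row r has 2^popcount(r) filled cells, so we need popcount(r) = log2(128) = 7.
Scan r = 19..72 and keep those with exactly 7 one-bits:
r=19=10011 popcount=3 -> skip
r=20=10100 popcount=2 -> skip
r=21=10101 popcount=3 -> skip
r=22=10110 popcount=3 -> skip
r=23=10111 popcount=4 -> skip
r=24=11000 popcount=2 -> skip
r=25=11001 popcount=3 -> skip
r=26=11010 popcount=3 -> skip
r=27=11011 popcount=4 -> skip
r=28=11100 popcount=3 -> skip
r=29=11101 popcount=4 -> skip
r=30=11110 popcount=4 -> skip
r=31=11111 popcount=5 -> skip
r=32=100000 popcount=1 -> skip
r=33=100001 popcount=2 -> skip
r=34=100010 popcount=2 -> skip
r=35=100011 popcount=3 -> skip
r=36=100100 popcount=2 -> skip
r=37=100101 popcount=3 -> skip
r=38=100110 popcount=3 -> skip
r=39=100111 popcount=4 -> skip
r=40=101000 popcount=2 -> skip
r=41=101001 popcount=3 -> skip
r=42=101010 popcount=3 -> skip
r=43=101011 popcount=4 -> skip
r=44=101100 popcount=3 -> skip
r=45=101101 popcount=4 -> skip
r=46=101110 popcount=4 -> skip
r=47=101111 popcount=5 -> skip
r=48=110000 popcount=2 -> skip
r=49=110001 popcount=3 -> skip
r=50=110010 popcount=3 -> skip
r=51=110011 popcount=4 -> skip
r=52=110100 popcount=3 -> skip
r=53=110101 popcount=4 -> skip
r=54=110110 popcount=4 -> skip
r=55=110111 popcount=5 -> skip
r=56=111000 popcount=3 -> skip
r=57=111001 popcount=4 -> skip
r=58=111010 popcount=4 -> skip
r=59=111011 popcount=5 -> skip
r=60=111100 popcount=4 -> skip
r=61=111101 popcount=5 -> skip
r=62=111110 popcount=5 -> skip
r=63=111111 popcount=6 -> skip
r=64=1000000 popcount=1 -> skip
r=65=1000001 popcount=2 -> skip
r=66=1000010 popcount=2 -> skip
r=67=1000011 popcount=3 -> skip
r=68=1000100 popcount=2 -> skip
r=69=1000101 popcount=3 -> skip
r=70=1000110 popcount=3 -> skip
r=71=1000111 popcount=4 -> skip
r=72=1001000 popcount=2 -> skip
Kept rows: none

Answer: none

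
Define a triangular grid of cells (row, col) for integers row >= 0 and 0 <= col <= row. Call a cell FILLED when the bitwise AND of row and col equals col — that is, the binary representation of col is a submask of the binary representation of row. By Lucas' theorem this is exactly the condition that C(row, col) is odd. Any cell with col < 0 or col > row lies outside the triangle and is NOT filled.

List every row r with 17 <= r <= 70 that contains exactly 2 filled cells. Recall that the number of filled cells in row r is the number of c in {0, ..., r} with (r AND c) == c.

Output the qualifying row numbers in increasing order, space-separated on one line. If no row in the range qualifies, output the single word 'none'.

Answer: 32 64

Derivation:
Row r has 2^popcount(r) filled cells, so we need popcount(r) = log2(2) = 1.
Scan r = 17..70 and keep those with exactly 1 one-bits:
r=17=10001 popcount=2 -> skip
r=18=10010 popcount=2 -> skip
r=19=10011 popcount=3 -> skip
r=20=10100 popcount=2 -> skip
r=21=10101 popcount=3 -> skip
r=22=10110 popcount=3 -> skip
r=23=10111 popcount=4 -> skip
r=24=11000 popcount=2 -> skip
r=25=11001 popcount=3 -> skip
r=26=11010 popcount=3 -> skip
r=27=11011 popcount=4 -> skip
r=28=11100 popcount=3 -> skip
r=29=11101 popcount=4 -> skip
r=30=11110 popcount=4 -> skip
r=31=11111 popcount=5 -> skip
r=32=100000 popcount=1 -> KEEP
r=33=100001 popcount=2 -> skip
r=34=100010 popcount=2 -> skip
r=35=100011 popcount=3 -> skip
r=36=100100 popcount=2 -> skip
r=37=100101 popcount=3 -> skip
r=38=100110 popcount=3 -> skip
r=39=100111 popcount=4 -> skip
r=40=101000 popcount=2 -> skip
r=41=101001 popcount=3 -> skip
r=42=101010 popcount=3 -> skip
r=43=101011 popcount=4 -> skip
r=44=101100 popcount=3 -> skip
r=45=101101 popcount=4 -> skip
r=46=101110 popcount=4 -> skip
r=47=101111 popcount=5 -> skip
r=48=110000 popcount=2 -> skip
r=49=110001 popcount=3 -> skip
r=50=110010 popcount=3 -> skip
r=51=110011 popcount=4 -> skip
r=52=110100 popcount=3 -> skip
r=53=110101 popcount=4 -> skip
r=54=110110 popcount=4 -> skip
r=55=110111 popcount=5 -> skip
r=56=111000 popcount=3 -> skip
r=57=111001 popcount=4 -> skip
r=58=111010 popcount=4 -> skip
r=59=111011 popcount=5 -> skip
r=60=111100 popcount=4 -> skip
r=61=111101 popcount=5 -> skip
r=62=111110 popcount=5 -> skip
r=63=111111 popcount=6 -> skip
r=64=1000000 popcount=1 -> KEEP
r=65=1000001 popcount=2 -> skip
r=66=1000010 popcount=2 -> skip
r=67=1000011 popcount=3 -> skip
r=68=1000100 popcount=2 -> skip
r=69=1000101 popcount=3 -> skip
r=70=1000110 popcount=3 -> skip
Kept rows: 32 64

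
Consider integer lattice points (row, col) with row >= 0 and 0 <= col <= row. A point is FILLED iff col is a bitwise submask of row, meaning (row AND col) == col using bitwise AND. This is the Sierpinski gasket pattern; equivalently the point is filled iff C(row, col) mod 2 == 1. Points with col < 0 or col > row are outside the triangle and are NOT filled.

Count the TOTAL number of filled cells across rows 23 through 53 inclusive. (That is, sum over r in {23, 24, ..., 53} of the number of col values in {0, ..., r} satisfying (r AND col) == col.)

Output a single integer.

r23=10111 pc4: +16 =16
r24=11000 pc2: +4 =20
r25=11001 pc3: +8 =28
r26=11010 pc3: +8 =36
r27=11011 pc4: +16 =52
r28=11100 pc3: +8 =60
r29=11101 pc4: +16 =76
r30=11110 pc4: +16 =92
r31=11111 pc5: +32 =124
r32=100000 pc1: +2 =126
r33=100001 pc2: +4 =130
r34=100010 pc2: +4 =134
r35=100011 pc3: +8 =142
r36=100100 pc2: +4 =146
r37=100101 pc3: +8 =154
r38=100110 pc3: +8 =162
r39=100111 pc4: +16 =178
r40=101000 pc2: +4 =182
r41=101001 pc3: +8 =190
r42=101010 pc3: +8 =198
r43=101011 pc4: +16 =214
r44=101100 pc3: +8 =222
r45=101101 pc4: +16 =238
r46=101110 pc4: +16 =254
r47=101111 pc5: +32 =286
r48=110000 pc2: +4 =290
r49=110001 pc3: +8 =298
r50=110010 pc3: +8 =306
r51=110011 pc4: +16 =322
r52=110100 pc3: +8 =330
r53=110101 pc4: +16 =346

Answer: 346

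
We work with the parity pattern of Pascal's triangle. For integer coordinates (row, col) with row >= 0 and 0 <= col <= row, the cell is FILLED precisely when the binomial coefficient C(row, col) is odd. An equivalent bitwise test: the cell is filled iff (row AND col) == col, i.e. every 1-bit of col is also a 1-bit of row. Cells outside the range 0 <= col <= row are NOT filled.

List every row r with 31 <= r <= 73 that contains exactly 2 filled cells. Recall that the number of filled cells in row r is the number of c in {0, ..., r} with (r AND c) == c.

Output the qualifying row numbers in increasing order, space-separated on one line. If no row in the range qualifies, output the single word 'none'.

Answer: 32 64

Derivation:
Row r has 2^popcount(r) filled cells, so we need popcount(r) = log2(2) = 1.
Scan r = 31..73 and keep those with exactly 1 one-bits:
r=31=11111 popcount=5 -> skip
r=32=100000 popcount=1 -> KEEP
r=33=100001 popcount=2 -> skip
r=34=100010 popcount=2 -> skip
r=35=100011 popcount=3 -> skip
r=36=100100 popcount=2 -> skip
r=37=100101 popcount=3 -> skip
r=38=100110 popcount=3 -> skip
r=39=100111 popcount=4 -> skip
r=40=101000 popcount=2 -> skip
r=41=101001 popcount=3 -> skip
r=42=101010 popcount=3 -> skip
r=43=101011 popcount=4 -> skip
r=44=101100 popcount=3 -> skip
r=45=101101 popcount=4 -> skip
r=46=101110 popcount=4 -> skip
r=47=101111 popcount=5 -> skip
r=48=110000 popcount=2 -> skip
r=49=110001 popcount=3 -> skip
r=50=110010 popcount=3 -> skip
r=51=110011 popcount=4 -> skip
r=52=110100 popcount=3 -> skip
r=53=110101 popcount=4 -> skip
r=54=110110 popcount=4 -> skip
r=55=110111 popcount=5 -> skip
r=56=111000 popcount=3 -> skip
r=57=111001 popcount=4 -> skip
r=58=111010 popcount=4 -> skip
r=59=111011 popcount=5 -> skip
r=60=111100 popcount=4 -> skip
r=61=111101 popcount=5 -> skip
r=62=111110 popcount=5 -> skip
r=63=111111 popcount=6 -> skip
r=64=1000000 popcount=1 -> KEEP
r=65=1000001 popcount=2 -> skip
r=66=1000010 popcount=2 -> skip
r=67=1000011 popcount=3 -> skip
r=68=1000100 popcount=2 -> skip
r=69=1000101 popcount=3 -> skip
r=70=1000110 popcount=3 -> skip
r=71=1000111 popcount=4 -> skip
r=72=1001000 popcount=2 -> skip
r=73=1001001 popcount=3 -> skip
Kept rows: 32 64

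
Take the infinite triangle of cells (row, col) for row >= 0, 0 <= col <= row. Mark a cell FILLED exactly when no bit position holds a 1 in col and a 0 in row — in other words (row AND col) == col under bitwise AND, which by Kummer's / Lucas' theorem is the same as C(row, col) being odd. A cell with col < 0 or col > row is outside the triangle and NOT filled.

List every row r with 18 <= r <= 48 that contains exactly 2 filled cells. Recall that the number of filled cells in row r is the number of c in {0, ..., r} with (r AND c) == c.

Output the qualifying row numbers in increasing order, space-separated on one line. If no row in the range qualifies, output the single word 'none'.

Answer: 32

Derivation:
Row r has 2^popcount(r) filled cells, so we need popcount(r) = log2(2) = 1.
Scan r = 18..48 and keep those with exactly 1 one-bits:
r=18=10010 popcount=2 -> skip
r=19=10011 popcount=3 -> skip
r=20=10100 popcount=2 -> skip
r=21=10101 popcount=3 -> skip
r=22=10110 popcount=3 -> skip
r=23=10111 popcount=4 -> skip
r=24=11000 popcount=2 -> skip
r=25=11001 popcount=3 -> skip
r=26=11010 popcount=3 -> skip
r=27=11011 popcount=4 -> skip
r=28=11100 popcount=3 -> skip
r=29=11101 popcount=4 -> skip
r=30=11110 popcount=4 -> skip
r=31=11111 popcount=5 -> skip
r=32=100000 popcount=1 -> KEEP
r=33=100001 popcount=2 -> skip
r=34=100010 popcount=2 -> skip
r=35=100011 popcount=3 -> skip
r=36=100100 popcount=2 -> skip
r=37=100101 popcount=3 -> skip
r=38=100110 popcount=3 -> skip
r=39=100111 popcount=4 -> skip
r=40=101000 popcount=2 -> skip
r=41=101001 popcount=3 -> skip
r=42=101010 popcount=3 -> skip
r=43=101011 popcount=4 -> skip
r=44=101100 popcount=3 -> skip
r=45=101101 popcount=4 -> skip
r=46=101110 popcount=4 -> skip
r=47=101111 popcount=5 -> skip
r=48=110000 popcount=2 -> skip
Kept rows: 32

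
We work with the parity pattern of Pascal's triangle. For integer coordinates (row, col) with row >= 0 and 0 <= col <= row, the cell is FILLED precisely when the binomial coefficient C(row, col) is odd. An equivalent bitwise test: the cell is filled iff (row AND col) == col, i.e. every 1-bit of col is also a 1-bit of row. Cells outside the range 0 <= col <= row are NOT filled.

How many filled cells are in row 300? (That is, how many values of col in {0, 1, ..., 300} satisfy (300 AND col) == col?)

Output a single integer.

Answer: 16

Derivation:
300 in binary = 100101100
popcount(300) = number of 1-bits in 100101100 = 4
A col c satisfies (300 AND c) == c iff every set bit of c is also set in 300; each of the 4 set bits of 300 can independently be on or off in c.
count = 2^4 = 16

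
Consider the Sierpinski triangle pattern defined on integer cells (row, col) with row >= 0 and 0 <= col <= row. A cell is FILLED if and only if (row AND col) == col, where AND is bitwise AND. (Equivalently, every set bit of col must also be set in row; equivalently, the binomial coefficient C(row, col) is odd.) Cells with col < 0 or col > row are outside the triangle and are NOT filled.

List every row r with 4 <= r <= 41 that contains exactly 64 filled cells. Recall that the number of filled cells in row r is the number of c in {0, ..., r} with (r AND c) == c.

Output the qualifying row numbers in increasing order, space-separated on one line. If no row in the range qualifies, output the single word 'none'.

Row r has 2^popcount(r) filled cells, so we need popcount(r) = log2(64) = 6.
Scan r = 4..41 and keep those with exactly 6 one-bits:
r=4=100 popcount=1 -> skip
r=5=101 popcount=2 -> skip
r=6=110 popcount=2 -> skip
r=7=111 popcount=3 -> skip
r=8=1000 popcount=1 -> skip
r=9=1001 popcount=2 -> skip
r=10=1010 popcount=2 -> skip
r=11=1011 popcount=3 -> skip
r=12=1100 popcount=2 -> skip
r=13=1101 popcount=3 -> skip
r=14=1110 popcount=3 -> skip
r=15=1111 popcount=4 -> skip
r=16=10000 popcount=1 -> skip
r=17=10001 popcount=2 -> skip
r=18=10010 popcount=2 -> skip
r=19=10011 popcount=3 -> skip
r=20=10100 popcount=2 -> skip
r=21=10101 popcount=3 -> skip
r=22=10110 popcount=3 -> skip
r=23=10111 popcount=4 -> skip
r=24=11000 popcount=2 -> skip
r=25=11001 popcount=3 -> skip
r=26=11010 popcount=3 -> skip
r=27=11011 popcount=4 -> skip
r=28=11100 popcount=3 -> skip
r=29=11101 popcount=4 -> skip
r=30=11110 popcount=4 -> skip
r=31=11111 popcount=5 -> skip
r=32=100000 popcount=1 -> skip
r=33=100001 popcount=2 -> skip
r=34=100010 popcount=2 -> skip
r=35=100011 popcount=3 -> skip
r=36=100100 popcount=2 -> skip
r=37=100101 popcount=3 -> skip
r=38=100110 popcount=3 -> skip
r=39=100111 popcount=4 -> skip
r=40=101000 popcount=2 -> skip
r=41=101001 popcount=3 -> skip
Kept rows: none

Answer: none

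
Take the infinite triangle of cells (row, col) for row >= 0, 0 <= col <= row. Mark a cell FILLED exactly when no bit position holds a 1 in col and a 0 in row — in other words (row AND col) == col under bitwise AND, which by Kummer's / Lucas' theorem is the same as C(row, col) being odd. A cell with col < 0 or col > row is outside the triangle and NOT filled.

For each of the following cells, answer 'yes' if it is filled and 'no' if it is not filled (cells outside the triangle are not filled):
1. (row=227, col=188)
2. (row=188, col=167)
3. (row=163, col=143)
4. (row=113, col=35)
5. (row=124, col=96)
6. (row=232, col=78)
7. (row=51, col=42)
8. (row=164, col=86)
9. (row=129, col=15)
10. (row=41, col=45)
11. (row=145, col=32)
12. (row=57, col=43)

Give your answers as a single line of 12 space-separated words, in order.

Answer: no no no no yes no no no no no no no

Derivation:
(227,188): row=0b11100011, col=0b10111100, row AND col = 0b10100000 = 160; 160 != 188 -> empty
(188,167): row=0b10111100, col=0b10100111, row AND col = 0b10100100 = 164; 164 != 167 -> empty
(163,143): row=0b10100011, col=0b10001111, row AND col = 0b10000011 = 131; 131 != 143 -> empty
(113,35): row=0b1110001, col=0b100011, row AND col = 0b100001 = 33; 33 != 35 -> empty
(124,96): row=0b1111100, col=0b1100000, row AND col = 0b1100000 = 96; 96 == 96 -> filled
(232,78): row=0b11101000, col=0b1001110, row AND col = 0b1001000 = 72; 72 != 78 -> empty
(51,42): row=0b110011, col=0b101010, row AND col = 0b100010 = 34; 34 != 42 -> empty
(164,86): row=0b10100100, col=0b1010110, row AND col = 0b100 = 4; 4 != 86 -> empty
(129,15): row=0b10000001, col=0b1111, row AND col = 0b1 = 1; 1 != 15 -> empty
(41,45): col outside [0, 41] -> not filled
(145,32): row=0b10010001, col=0b100000, row AND col = 0b0 = 0; 0 != 32 -> empty
(57,43): row=0b111001, col=0b101011, row AND col = 0b101001 = 41; 41 != 43 -> empty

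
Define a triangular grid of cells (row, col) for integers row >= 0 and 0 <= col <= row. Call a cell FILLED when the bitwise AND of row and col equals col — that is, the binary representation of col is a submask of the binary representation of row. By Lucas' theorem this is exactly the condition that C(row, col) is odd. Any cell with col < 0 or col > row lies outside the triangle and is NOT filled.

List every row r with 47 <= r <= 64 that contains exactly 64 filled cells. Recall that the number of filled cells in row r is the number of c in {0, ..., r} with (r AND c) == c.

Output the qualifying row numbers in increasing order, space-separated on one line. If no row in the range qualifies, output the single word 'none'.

Row r has 2^popcount(r) filled cells, so we need popcount(r) = log2(64) = 6.
Scan r = 47..64 and keep those with exactly 6 one-bits:
r=47=101111 popcount=5 -> skip
r=48=110000 popcount=2 -> skip
r=49=110001 popcount=3 -> skip
r=50=110010 popcount=3 -> skip
r=51=110011 popcount=4 -> skip
r=52=110100 popcount=3 -> skip
r=53=110101 popcount=4 -> skip
r=54=110110 popcount=4 -> skip
r=55=110111 popcount=5 -> skip
r=56=111000 popcount=3 -> skip
r=57=111001 popcount=4 -> skip
r=58=111010 popcount=4 -> skip
r=59=111011 popcount=5 -> skip
r=60=111100 popcount=4 -> skip
r=61=111101 popcount=5 -> skip
r=62=111110 popcount=5 -> skip
r=63=111111 popcount=6 -> KEEP
r=64=1000000 popcount=1 -> skip
Kept rows: 63

Answer: 63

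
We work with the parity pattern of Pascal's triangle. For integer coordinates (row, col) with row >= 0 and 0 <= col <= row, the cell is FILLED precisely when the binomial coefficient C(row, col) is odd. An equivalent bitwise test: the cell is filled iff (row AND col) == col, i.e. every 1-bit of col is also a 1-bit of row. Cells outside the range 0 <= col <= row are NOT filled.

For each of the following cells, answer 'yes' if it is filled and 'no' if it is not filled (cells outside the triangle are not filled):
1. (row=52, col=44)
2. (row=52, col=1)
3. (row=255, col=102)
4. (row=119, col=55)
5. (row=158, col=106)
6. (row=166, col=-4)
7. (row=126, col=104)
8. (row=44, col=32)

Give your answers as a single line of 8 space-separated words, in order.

(52,44): row=0b110100, col=0b101100, row AND col = 0b100100 = 36; 36 != 44 -> empty
(52,1): row=0b110100, col=0b1, row AND col = 0b0 = 0; 0 != 1 -> empty
(255,102): row=0b11111111, col=0b1100110, row AND col = 0b1100110 = 102; 102 == 102 -> filled
(119,55): row=0b1110111, col=0b110111, row AND col = 0b110111 = 55; 55 == 55 -> filled
(158,106): row=0b10011110, col=0b1101010, row AND col = 0b1010 = 10; 10 != 106 -> empty
(166,-4): col outside [0, 166] -> not filled
(126,104): row=0b1111110, col=0b1101000, row AND col = 0b1101000 = 104; 104 == 104 -> filled
(44,32): row=0b101100, col=0b100000, row AND col = 0b100000 = 32; 32 == 32 -> filled

Answer: no no yes yes no no yes yes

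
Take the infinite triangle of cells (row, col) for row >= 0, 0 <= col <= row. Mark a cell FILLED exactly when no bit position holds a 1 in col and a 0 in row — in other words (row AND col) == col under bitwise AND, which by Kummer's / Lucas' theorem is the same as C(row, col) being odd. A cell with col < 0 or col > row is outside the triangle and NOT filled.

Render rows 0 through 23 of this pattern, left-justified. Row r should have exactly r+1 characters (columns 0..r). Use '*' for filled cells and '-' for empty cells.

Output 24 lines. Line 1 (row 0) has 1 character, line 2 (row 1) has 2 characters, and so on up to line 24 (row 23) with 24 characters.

r0=0: *
r1=1: **
r2=10: *-*
r3=11: ****
r4=100: *---*
r5=101: **--**
r6=110: *-*-*-*
r7=111: ********
r8=1000: *-------*
r9=1001: **------**
r10=1010: *-*-----*-*
r11=1011: ****----****
r12=1100: *---*---*---*
r13=1101: **--**--**--**
r14=1110: *-*-*-*-*-*-*-*
r15=1111: ****************
r16=10000: *---------------*
r17=10001: **--------------**
r18=10010: *-*-------------*-*
r19=10011: ****------------****
r20=10100: *---*-----------*---*
r21=10101: **--**----------**--**
r22=10110: *-*-*-*---------*-*-*-*
r23=10111: ********--------********

Answer: *
**
*-*
****
*---*
**--**
*-*-*-*
********
*-------*
**------**
*-*-----*-*
****----****
*---*---*---*
**--**--**--**
*-*-*-*-*-*-*-*
****************
*---------------*
**--------------**
*-*-------------*-*
****------------****
*---*-----------*---*
**--**----------**--**
*-*-*-*---------*-*-*-*
********--------********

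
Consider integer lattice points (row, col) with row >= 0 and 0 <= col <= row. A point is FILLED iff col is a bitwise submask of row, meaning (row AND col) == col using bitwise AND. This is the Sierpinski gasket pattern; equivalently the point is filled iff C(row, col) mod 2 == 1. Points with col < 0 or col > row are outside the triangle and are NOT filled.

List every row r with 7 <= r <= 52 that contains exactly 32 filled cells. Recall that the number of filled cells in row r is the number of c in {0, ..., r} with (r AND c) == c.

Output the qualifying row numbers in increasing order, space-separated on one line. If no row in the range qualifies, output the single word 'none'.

Answer: 31 47

Derivation:
Row r has 2^popcount(r) filled cells, so we need popcount(r) = log2(32) = 5.
Scan r = 7..52 and keep those with exactly 5 one-bits:
r=7=111 popcount=3 -> skip
r=8=1000 popcount=1 -> skip
r=9=1001 popcount=2 -> skip
r=10=1010 popcount=2 -> skip
r=11=1011 popcount=3 -> skip
r=12=1100 popcount=2 -> skip
r=13=1101 popcount=3 -> skip
r=14=1110 popcount=3 -> skip
r=15=1111 popcount=4 -> skip
r=16=10000 popcount=1 -> skip
r=17=10001 popcount=2 -> skip
r=18=10010 popcount=2 -> skip
r=19=10011 popcount=3 -> skip
r=20=10100 popcount=2 -> skip
r=21=10101 popcount=3 -> skip
r=22=10110 popcount=3 -> skip
r=23=10111 popcount=4 -> skip
r=24=11000 popcount=2 -> skip
r=25=11001 popcount=3 -> skip
r=26=11010 popcount=3 -> skip
r=27=11011 popcount=4 -> skip
r=28=11100 popcount=3 -> skip
r=29=11101 popcount=4 -> skip
r=30=11110 popcount=4 -> skip
r=31=11111 popcount=5 -> KEEP
r=32=100000 popcount=1 -> skip
r=33=100001 popcount=2 -> skip
r=34=100010 popcount=2 -> skip
r=35=100011 popcount=3 -> skip
r=36=100100 popcount=2 -> skip
r=37=100101 popcount=3 -> skip
r=38=100110 popcount=3 -> skip
r=39=100111 popcount=4 -> skip
r=40=101000 popcount=2 -> skip
r=41=101001 popcount=3 -> skip
r=42=101010 popcount=3 -> skip
r=43=101011 popcount=4 -> skip
r=44=101100 popcount=3 -> skip
r=45=101101 popcount=4 -> skip
r=46=101110 popcount=4 -> skip
r=47=101111 popcount=5 -> KEEP
r=48=110000 popcount=2 -> skip
r=49=110001 popcount=3 -> skip
r=50=110010 popcount=3 -> skip
r=51=110011 popcount=4 -> skip
r=52=110100 popcount=3 -> skip
Kept rows: 31 47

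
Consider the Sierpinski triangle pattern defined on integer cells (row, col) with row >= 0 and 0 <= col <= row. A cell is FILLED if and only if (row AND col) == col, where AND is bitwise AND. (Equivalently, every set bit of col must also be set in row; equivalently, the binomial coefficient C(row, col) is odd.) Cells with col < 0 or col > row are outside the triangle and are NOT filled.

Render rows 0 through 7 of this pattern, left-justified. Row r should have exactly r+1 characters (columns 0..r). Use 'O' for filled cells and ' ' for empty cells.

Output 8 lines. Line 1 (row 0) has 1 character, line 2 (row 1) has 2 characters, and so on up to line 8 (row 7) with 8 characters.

Answer: O
OO
O O
OOOO
O   O
OO  OO
O O O O
OOOOOOOO

Derivation:
r0=0: O
r1=1: OO
r2=10: O O
r3=11: OOOO
r4=100: O   O
r5=101: OO  OO
r6=110: O O O O
r7=111: OOOOOOOO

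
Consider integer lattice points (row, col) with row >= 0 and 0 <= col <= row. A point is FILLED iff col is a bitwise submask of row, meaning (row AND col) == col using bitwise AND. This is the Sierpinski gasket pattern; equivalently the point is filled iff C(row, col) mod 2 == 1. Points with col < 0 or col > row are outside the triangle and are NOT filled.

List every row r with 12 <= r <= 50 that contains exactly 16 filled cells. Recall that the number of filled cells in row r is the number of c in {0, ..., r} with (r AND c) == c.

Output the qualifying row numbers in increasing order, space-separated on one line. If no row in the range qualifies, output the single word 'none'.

Row r has 2^popcount(r) filled cells, so we need popcount(r) = log2(16) = 4.
Scan r = 12..50 and keep those with exactly 4 one-bits:
r=12=1100 popcount=2 -> skip
r=13=1101 popcount=3 -> skip
r=14=1110 popcount=3 -> skip
r=15=1111 popcount=4 -> KEEP
r=16=10000 popcount=1 -> skip
r=17=10001 popcount=2 -> skip
r=18=10010 popcount=2 -> skip
r=19=10011 popcount=3 -> skip
r=20=10100 popcount=2 -> skip
r=21=10101 popcount=3 -> skip
r=22=10110 popcount=3 -> skip
r=23=10111 popcount=4 -> KEEP
r=24=11000 popcount=2 -> skip
r=25=11001 popcount=3 -> skip
r=26=11010 popcount=3 -> skip
r=27=11011 popcount=4 -> KEEP
r=28=11100 popcount=3 -> skip
r=29=11101 popcount=4 -> KEEP
r=30=11110 popcount=4 -> KEEP
r=31=11111 popcount=5 -> skip
r=32=100000 popcount=1 -> skip
r=33=100001 popcount=2 -> skip
r=34=100010 popcount=2 -> skip
r=35=100011 popcount=3 -> skip
r=36=100100 popcount=2 -> skip
r=37=100101 popcount=3 -> skip
r=38=100110 popcount=3 -> skip
r=39=100111 popcount=4 -> KEEP
r=40=101000 popcount=2 -> skip
r=41=101001 popcount=3 -> skip
r=42=101010 popcount=3 -> skip
r=43=101011 popcount=4 -> KEEP
r=44=101100 popcount=3 -> skip
r=45=101101 popcount=4 -> KEEP
r=46=101110 popcount=4 -> KEEP
r=47=101111 popcount=5 -> skip
r=48=110000 popcount=2 -> skip
r=49=110001 popcount=3 -> skip
r=50=110010 popcount=3 -> skip
Kept rows: 15 23 27 29 30 39 43 45 46

Answer: 15 23 27 29 30 39 43 45 46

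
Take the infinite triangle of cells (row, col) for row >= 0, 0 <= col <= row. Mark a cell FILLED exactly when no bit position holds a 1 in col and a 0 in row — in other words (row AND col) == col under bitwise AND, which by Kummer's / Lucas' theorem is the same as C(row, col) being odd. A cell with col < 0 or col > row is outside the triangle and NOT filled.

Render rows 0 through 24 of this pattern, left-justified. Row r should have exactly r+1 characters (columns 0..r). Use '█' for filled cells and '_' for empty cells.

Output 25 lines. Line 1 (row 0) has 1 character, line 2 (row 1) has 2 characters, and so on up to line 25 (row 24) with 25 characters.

Answer: █
██
█_█
████
█___█
██__██
█_█_█_█
████████
█_______█
██______██
█_█_____█_█
████____████
█___█___█___█
██__██__██__██
█_█_█_█_█_█_█_█
████████████████
█_______________█
██______________██
█_█_____________█_█
████____________████
█___█___________█___█
██__██__________██__██
█_█_█_█_________█_█_█_█
████████________████████
█_______█_______█_______█

Derivation:
r0=0: █
r1=1: ██
r2=10: █_█
r3=11: ████
r4=100: █___█
r5=101: ██__██
r6=110: █_█_█_█
r7=111: ████████
r8=1000: █_______█
r9=1001: ██______██
r10=1010: █_█_____█_█
r11=1011: ████____████
r12=1100: █___█___█___█
r13=1101: ██__██__██__██
r14=1110: █_█_█_█_█_█_█_█
r15=1111: ████████████████
r16=10000: █_______________█
r17=10001: ██______________██
r18=10010: █_█_____________█_█
r19=10011: ████____________████
r20=10100: █___█___________█___█
r21=10101: ██__██__________██__██
r22=10110: █_█_█_█_________█_█_█_█
r23=10111: ████████________████████
r24=11000: █_______█_______█_______█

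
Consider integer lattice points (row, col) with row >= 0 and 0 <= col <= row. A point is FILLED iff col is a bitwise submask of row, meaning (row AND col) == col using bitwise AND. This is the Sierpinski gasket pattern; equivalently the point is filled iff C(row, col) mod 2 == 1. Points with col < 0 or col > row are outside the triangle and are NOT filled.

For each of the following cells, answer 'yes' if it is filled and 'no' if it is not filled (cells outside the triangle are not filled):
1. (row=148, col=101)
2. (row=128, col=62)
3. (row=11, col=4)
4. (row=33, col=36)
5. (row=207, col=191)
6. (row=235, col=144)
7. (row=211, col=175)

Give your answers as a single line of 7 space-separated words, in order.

Answer: no no no no no no no

Derivation:
(148,101): row=0b10010100, col=0b1100101, row AND col = 0b100 = 4; 4 != 101 -> empty
(128,62): row=0b10000000, col=0b111110, row AND col = 0b0 = 0; 0 != 62 -> empty
(11,4): row=0b1011, col=0b100, row AND col = 0b0 = 0; 0 != 4 -> empty
(33,36): col outside [0, 33] -> not filled
(207,191): row=0b11001111, col=0b10111111, row AND col = 0b10001111 = 143; 143 != 191 -> empty
(235,144): row=0b11101011, col=0b10010000, row AND col = 0b10000000 = 128; 128 != 144 -> empty
(211,175): row=0b11010011, col=0b10101111, row AND col = 0b10000011 = 131; 131 != 175 -> empty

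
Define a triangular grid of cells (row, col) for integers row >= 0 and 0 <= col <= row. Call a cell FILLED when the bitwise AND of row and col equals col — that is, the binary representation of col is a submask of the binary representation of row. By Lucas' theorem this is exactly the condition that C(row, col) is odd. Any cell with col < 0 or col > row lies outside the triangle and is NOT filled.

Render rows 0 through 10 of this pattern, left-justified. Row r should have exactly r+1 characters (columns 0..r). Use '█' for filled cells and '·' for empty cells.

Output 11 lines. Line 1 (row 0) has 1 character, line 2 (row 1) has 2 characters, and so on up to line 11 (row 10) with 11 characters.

Answer: █
██
█·█
████
█···█
██··██
█·█·█·█
████████
█·······█
██······██
█·█·····█·█

Derivation:
r0=0: █
r1=1: ██
r2=10: █·█
r3=11: ████
r4=100: █···█
r5=101: ██··██
r6=110: █·█·█·█
r7=111: ████████
r8=1000: █·······█
r9=1001: ██······██
r10=1010: █·█·····█·█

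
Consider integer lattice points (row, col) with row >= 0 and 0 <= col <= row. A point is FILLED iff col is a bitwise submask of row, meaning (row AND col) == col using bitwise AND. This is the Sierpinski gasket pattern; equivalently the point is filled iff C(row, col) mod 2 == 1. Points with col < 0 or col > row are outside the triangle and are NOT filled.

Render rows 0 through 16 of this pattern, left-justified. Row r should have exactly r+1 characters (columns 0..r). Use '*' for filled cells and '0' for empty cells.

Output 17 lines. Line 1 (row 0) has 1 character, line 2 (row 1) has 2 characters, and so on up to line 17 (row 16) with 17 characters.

Answer: *
**
*0*
****
*000*
**00**
*0*0*0*
********
*0000000*
**000000**
*0*00000*0*
****0000****
*000*000*000*
**00**00**00**
*0*0*0*0*0*0*0*
****************
*000000000000000*

Derivation:
r0=0: *
r1=1: **
r2=10: *0*
r3=11: ****
r4=100: *000*
r5=101: **00**
r6=110: *0*0*0*
r7=111: ********
r8=1000: *0000000*
r9=1001: **000000**
r10=1010: *0*00000*0*
r11=1011: ****0000****
r12=1100: *000*000*000*
r13=1101: **00**00**00**
r14=1110: *0*0*0*0*0*0*0*
r15=1111: ****************
r16=10000: *000000000000000*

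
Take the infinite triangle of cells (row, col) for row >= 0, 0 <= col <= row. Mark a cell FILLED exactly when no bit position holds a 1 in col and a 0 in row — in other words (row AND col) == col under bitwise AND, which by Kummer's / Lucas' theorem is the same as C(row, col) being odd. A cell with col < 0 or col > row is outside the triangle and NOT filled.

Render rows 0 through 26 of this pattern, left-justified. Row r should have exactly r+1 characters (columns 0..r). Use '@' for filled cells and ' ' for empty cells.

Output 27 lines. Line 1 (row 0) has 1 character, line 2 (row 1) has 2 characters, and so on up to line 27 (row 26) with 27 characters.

r0=0: @
r1=1: @@
r2=10: @ @
r3=11: @@@@
r4=100: @   @
r5=101: @@  @@
r6=110: @ @ @ @
r7=111: @@@@@@@@
r8=1000: @       @
r9=1001: @@      @@
r10=1010: @ @     @ @
r11=1011: @@@@    @@@@
r12=1100: @   @   @   @
r13=1101: @@  @@  @@  @@
r14=1110: @ @ @ @ @ @ @ @
r15=1111: @@@@@@@@@@@@@@@@
r16=10000: @               @
r17=10001: @@              @@
r18=10010: @ @             @ @
r19=10011: @@@@            @@@@
r20=10100: @   @           @   @
r21=10101: @@  @@          @@  @@
r22=10110: @ @ @ @         @ @ @ @
r23=10111: @@@@@@@@        @@@@@@@@
r24=11000: @       @       @       @
r25=11001: @@      @@      @@      @@
r26=11010: @ @     @ @     @ @     @ @

Answer: @
@@
@ @
@@@@
@   @
@@  @@
@ @ @ @
@@@@@@@@
@       @
@@      @@
@ @     @ @
@@@@    @@@@
@   @   @   @
@@  @@  @@  @@
@ @ @ @ @ @ @ @
@@@@@@@@@@@@@@@@
@               @
@@              @@
@ @             @ @
@@@@            @@@@
@   @           @   @
@@  @@          @@  @@
@ @ @ @         @ @ @ @
@@@@@@@@        @@@@@@@@
@       @       @       @
@@      @@      @@      @@
@ @     @ @     @ @     @ @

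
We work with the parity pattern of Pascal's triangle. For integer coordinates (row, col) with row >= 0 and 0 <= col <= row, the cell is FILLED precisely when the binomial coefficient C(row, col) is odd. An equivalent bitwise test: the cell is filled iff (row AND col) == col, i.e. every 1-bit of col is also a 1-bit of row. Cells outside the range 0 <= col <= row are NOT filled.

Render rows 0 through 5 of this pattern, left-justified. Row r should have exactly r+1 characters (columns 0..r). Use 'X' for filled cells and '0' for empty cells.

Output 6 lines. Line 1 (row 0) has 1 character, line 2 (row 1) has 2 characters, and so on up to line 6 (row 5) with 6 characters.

r0=0: X
r1=1: XX
r2=10: X0X
r3=11: XXXX
r4=100: X000X
r5=101: XX00XX

Answer: X
XX
X0X
XXXX
X000X
XX00XX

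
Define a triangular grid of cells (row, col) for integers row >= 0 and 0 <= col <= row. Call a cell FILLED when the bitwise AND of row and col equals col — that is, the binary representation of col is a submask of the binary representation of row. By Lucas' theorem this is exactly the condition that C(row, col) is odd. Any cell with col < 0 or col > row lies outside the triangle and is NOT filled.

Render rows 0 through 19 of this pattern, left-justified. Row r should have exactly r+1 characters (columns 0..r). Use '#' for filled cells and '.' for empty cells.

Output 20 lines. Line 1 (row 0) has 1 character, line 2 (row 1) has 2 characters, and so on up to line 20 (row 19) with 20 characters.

r0=0: #
r1=1: ##
r2=10: #.#
r3=11: ####
r4=100: #...#
r5=101: ##..##
r6=110: #.#.#.#
r7=111: ########
r8=1000: #.......#
r9=1001: ##......##
r10=1010: #.#.....#.#
r11=1011: ####....####
r12=1100: #...#...#...#
r13=1101: ##..##..##..##
r14=1110: #.#.#.#.#.#.#.#
r15=1111: ################
r16=10000: #...............#
r17=10001: ##..............##
r18=10010: #.#.............#.#
r19=10011: ####............####

Answer: #
##
#.#
####
#...#
##..##
#.#.#.#
########
#.......#
##......##
#.#.....#.#
####....####
#...#...#...#
##..##..##..##
#.#.#.#.#.#.#.#
################
#...............#
##..............##
#.#.............#.#
####............####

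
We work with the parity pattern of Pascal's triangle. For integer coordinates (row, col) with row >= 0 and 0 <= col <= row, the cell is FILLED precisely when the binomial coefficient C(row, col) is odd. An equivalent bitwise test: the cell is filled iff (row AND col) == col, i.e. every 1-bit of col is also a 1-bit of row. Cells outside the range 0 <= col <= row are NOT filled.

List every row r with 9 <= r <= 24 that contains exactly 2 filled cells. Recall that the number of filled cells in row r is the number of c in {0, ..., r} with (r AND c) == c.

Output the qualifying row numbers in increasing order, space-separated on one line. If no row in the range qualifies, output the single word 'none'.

Answer: 16

Derivation:
Row r has 2^popcount(r) filled cells, so we need popcount(r) = log2(2) = 1.
Scan r = 9..24 and keep those with exactly 1 one-bits:
r=9=1001 popcount=2 -> skip
r=10=1010 popcount=2 -> skip
r=11=1011 popcount=3 -> skip
r=12=1100 popcount=2 -> skip
r=13=1101 popcount=3 -> skip
r=14=1110 popcount=3 -> skip
r=15=1111 popcount=4 -> skip
r=16=10000 popcount=1 -> KEEP
r=17=10001 popcount=2 -> skip
r=18=10010 popcount=2 -> skip
r=19=10011 popcount=3 -> skip
r=20=10100 popcount=2 -> skip
r=21=10101 popcount=3 -> skip
r=22=10110 popcount=3 -> skip
r=23=10111 popcount=4 -> skip
r=24=11000 popcount=2 -> skip
Kept rows: 16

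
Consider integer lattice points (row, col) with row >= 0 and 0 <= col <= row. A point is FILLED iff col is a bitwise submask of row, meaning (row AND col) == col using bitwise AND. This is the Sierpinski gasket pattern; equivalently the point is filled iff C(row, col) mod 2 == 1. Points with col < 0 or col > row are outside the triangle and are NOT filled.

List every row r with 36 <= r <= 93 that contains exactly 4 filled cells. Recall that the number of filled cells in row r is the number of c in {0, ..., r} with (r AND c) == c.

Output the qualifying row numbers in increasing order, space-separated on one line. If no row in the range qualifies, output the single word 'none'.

Answer: 36 40 48 65 66 68 72 80

Derivation:
Row r has 2^popcount(r) filled cells, so we need popcount(r) = log2(4) = 2.
Scan r = 36..93 and keep those with exactly 2 one-bits:
r=36=100100 popcount=2 -> KEEP
r=37=100101 popcount=3 -> skip
r=38=100110 popcount=3 -> skip
r=39=100111 popcount=4 -> skip
r=40=101000 popcount=2 -> KEEP
r=41=101001 popcount=3 -> skip
r=42=101010 popcount=3 -> skip
r=43=101011 popcount=4 -> skip
r=44=101100 popcount=3 -> skip
r=45=101101 popcount=4 -> skip
r=46=101110 popcount=4 -> skip
r=47=101111 popcount=5 -> skip
r=48=110000 popcount=2 -> KEEP
r=49=110001 popcount=3 -> skip
r=50=110010 popcount=3 -> skip
r=51=110011 popcount=4 -> skip
r=52=110100 popcount=3 -> skip
r=53=110101 popcount=4 -> skip
r=54=110110 popcount=4 -> skip
r=55=110111 popcount=5 -> skip
r=56=111000 popcount=3 -> skip
r=57=111001 popcount=4 -> skip
r=58=111010 popcount=4 -> skip
r=59=111011 popcount=5 -> skip
r=60=111100 popcount=4 -> skip
r=61=111101 popcount=5 -> skip
r=62=111110 popcount=5 -> skip
r=63=111111 popcount=6 -> skip
r=64=1000000 popcount=1 -> skip
r=65=1000001 popcount=2 -> KEEP
r=66=1000010 popcount=2 -> KEEP
r=67=1000011 popcount=3 -> skip
r=68=1000100 popcount=2 -> KEEP
r=69=1000101 popcount=3 -> skip
r=70=1000110 popcount=3 -> skip
r=71=1000111 popcount=4 -> skip
r=72=1001000 popcount=2 -> KEEP
r=73=1001001 popcount=3 -> skip
r=74=1001010 popcount=3 -> skip
r=75=1001011 popcount=4 -> skip
r=76=1001100 popcount=3 -> skip
r=77=1001101 popcount=4 -> skip
r=78=1001110 popcount=4 -> skip
r=79=1001111 popcount=5 -> skip
r=80=1010000 popcount=2 -> KEEP
r=81=1010001 popcount=3 -> skip
r=82=1010010 popcount=3 -> skip
r=83=1010011 popcount=4 -> skip
r=84=1010100 popcount=3 -> skip
r=85=1010101 popcount=4 -> skip
r=86=1010110 popcount=4 -> skip
r=87=1010111 popcount=5 -> skip
r=88=1011000 popcount=3 -> skip
r=89=1011001 popcount=4 -> skip
r=90=1011010 popcount=4 -> skip
r=91=1011011 popcount=5 -> skip
r=92=1011100 popcount=4 -> skip
r=93=1011101 popcount=5 -> skip
Kept rows: 36 40 48 65 66 68 72 80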